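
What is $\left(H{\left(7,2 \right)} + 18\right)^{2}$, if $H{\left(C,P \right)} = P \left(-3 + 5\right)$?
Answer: $484$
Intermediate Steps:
$H{\left(C,P \right)} = 2 P$ ($H{\left(C,P \right)} = P 2 = 2 P$)
$\left(H{\left(7,2 \right)} + 18\right)^{2} = \left(2 \cdot 2 + 18\right)^{2} = \left(4 + 18\right)^{2} = 22^{2} = 484$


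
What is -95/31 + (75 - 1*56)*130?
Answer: 76475/31 ≈ 2466.9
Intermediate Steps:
-95/31 + (75 - 1*56)*130 = -95*1/31 + (75 - 56)*130 = -95/31 + 19*130 = -95/31 + 2470 = 76475/31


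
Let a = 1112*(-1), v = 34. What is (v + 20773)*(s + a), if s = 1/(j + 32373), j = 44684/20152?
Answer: -3773854032275814/163106345 ≈ -2.3137e+7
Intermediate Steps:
j = 11171/5038 (j = 44684*(1/20152) = 11171/5038 ≈ 2.2173)
a = -1112
s = 5038/163106345 (s = 1/(11171/5038 + 32373) = 1/(163106345/5038) = 5038/163106345 ≈ 3.0888e-5)
(v + 20773)*(s + a) = (34 + 20773)*(5038/163106345 - 1112) = 20807*(-181374250602/163106345) = -3773854032275814/163106345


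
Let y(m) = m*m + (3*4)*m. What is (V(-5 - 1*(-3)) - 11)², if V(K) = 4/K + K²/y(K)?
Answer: 4356/25 ≈ 174.24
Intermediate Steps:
y(m) = m² + 12*m
V(K) = 4/K + K/(12 + K) (V(K) = 4/K + K²/((K*(12 + K))) = 4/K + K²*(1/(K*(12 + K))) = 4/K + K/(12 + K))
(V(-5 - 1*(-3)) - 11)² = ((48 + (-5 - 1*(-3))² + 4*(-5 - 1*(-3)))/((-5 - 1*(-3))*(12 + (-5 - 1*(-3)))) - 11)² = ((48 + (-5 + 3)² + 4*(-5 + 3))/((-5 + 3)*(12 + (-5 + 3))) - 11)² = ((48 + (-2)² + 4*(-2))/((-2)*(12 - 2)) - 11)² = (-½*(48 + 4 - 8)/10 - 11)² = (-½*⅒*44 - 11)² = (-11/5 - 11)² = (-66/5)² = 4356/25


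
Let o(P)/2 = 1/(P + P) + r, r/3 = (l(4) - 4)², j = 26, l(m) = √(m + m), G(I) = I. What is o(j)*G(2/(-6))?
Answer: -3745/78 + 32*√2 ≈ -2.7580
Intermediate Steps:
l(m) = √2*√m (l(m) = √(2*m) = √2*√m)
r = 3*(-4 + 2*√2)² (r = 3*(√2*√4 - 4)² = 3*(√2*2 - 4)² = 3*(2*√2 - 4)² = 3*(-4 + 2*√2)² ≈ 4.1178)
o(P) = 144 + 1/P - 96*√2 (o(P) = 2*(1/(P + P) + (72 - 48*√2)) = 2*(1/(2*P) + (72 - 48*√2)) = 2*(72 + 1/(2*P) - 48*√2) = 144 + 1/P - 96*√2)
o(j)*G(2/(-6)) = (1/26 + 24*(2 - √2)²)*(2/(-6)) = (1/26 + 24*(2 - √2)²)*(2*(-⅙)) = (1/26 + 24*(2 - √2)²)*(-⅓) = -1/78 - 8*(2 - √2)²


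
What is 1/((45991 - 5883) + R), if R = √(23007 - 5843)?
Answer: 10027/402158625 - √4291/804317250 ≈ 2.4851e-5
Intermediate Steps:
R = 2*√4291 (R = √17164 = 2*√4291 ≈ 131.01)
1/((45991 - 5883) + R) = 1/((45991 - 5883) + 2*√4291) = 1/(40108 + 2*√4291)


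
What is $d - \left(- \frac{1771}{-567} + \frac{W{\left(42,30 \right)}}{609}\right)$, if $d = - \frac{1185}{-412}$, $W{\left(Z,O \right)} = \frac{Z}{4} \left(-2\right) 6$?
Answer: $- \frac{39047}{967788} \approx -0.040347$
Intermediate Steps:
$W{\left(Z,O \right)} = - 3 Z$ ($W{\left(Z,O \right)} = Z \frac{1}{4} \left(-2\right) 6 = \frac{Z}{4} \left(-2\right) 6 = - \frac{Z}{2} \cdot 6 = - 3 Z$)
$d = \frac{1185}{412}$ ($d = \left(-1185\right) \left(- \frac{1}{412}\right) = \frac{1185}{412} \approx 2.8762$)
$d - \left(- \frac{1771}{-567} + \frac{W{\left(42,30 \right)}}{609}\right) = \frac{1185}{412} - \left(- \frac{1771}{-567} + \frac{\left(-3\right) 42}{609}\right) = \frac{1185}{412} - \left(\left(-1771\right) \left(- \frac{1}{567}\right) - \frac{6}{29}\right) = \frac{1185}{412} - \left(\frac{253}{81} - \frac{6}{29}\right) = \frac{1185}{412} - \frac{6851}{2349} = - \frac{39047}{967788}$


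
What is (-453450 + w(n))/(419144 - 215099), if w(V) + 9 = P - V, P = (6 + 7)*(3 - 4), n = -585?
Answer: -452887/204045 ≈ -2.2195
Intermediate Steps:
P = -13 (P = 13*(-1) = -13)
w(V) = -22 - V (w(V) = -9 + (-13 - V) = -22 - V)
(-453450 + w(n))/(419144 - 215099) = (-453450 + (-22 - 1*(-585)))/(419144 - 215099) = (-453450 + (-22 + 585))/204045 = (-453450 + 563)*(1/204045) = -452887*1/204045 = -452887/204045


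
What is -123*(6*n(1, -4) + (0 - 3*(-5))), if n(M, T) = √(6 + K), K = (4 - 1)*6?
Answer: -1845 - 1476*√6 ≈ -5460.4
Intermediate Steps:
K = 18 (K = 3*6 = 18)
n(M, T) = 2*√6 (n(M, T) = √(6 + 18) = √24 = 2*√6)
-123*(6*n(1, -4) + (0 - 3*(-5))) = -123*(6*(2*√6) + (0 - 3*(-5))) = -123*(12*√6 + (0 + 15)) = -123*(12*√6 + 15) = -123*(15 + 12*√6) = -1845 - 1476*√6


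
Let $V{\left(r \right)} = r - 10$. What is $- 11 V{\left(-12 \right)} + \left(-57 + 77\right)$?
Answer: $262$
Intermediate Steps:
$V{\left(r \right)} = -10 + r$ ($V{\left(r \right)} = r - 10 = -10 + r$)
$- 11 V{\left(-12 \right)} + \left(-57 + 77\right) = - 11 \left(-10 - 12\right) + \left(-57 + 77\right) = \left(-11\right) \left(-22\right) + 20 = 242 + 20 = 262$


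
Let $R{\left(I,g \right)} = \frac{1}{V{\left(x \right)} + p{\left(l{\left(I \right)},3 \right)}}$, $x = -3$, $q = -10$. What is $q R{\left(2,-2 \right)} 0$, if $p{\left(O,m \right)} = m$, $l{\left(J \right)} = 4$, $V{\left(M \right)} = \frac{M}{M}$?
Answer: $0$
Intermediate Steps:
$V{\left(M \right)} = 1$
$R{\left(I,g \right)} = \frac{1}{4}$ ($R{\left(I,g \right)} = \frac{1}{1 + 3} = \frac{1}{4}$)
$q R{\left(2,-2 \right)} 0 = \left(-10\right) \frac{1}{4} \cdot 0 = \left(- \frac{5}{2}\right) 0 = 0$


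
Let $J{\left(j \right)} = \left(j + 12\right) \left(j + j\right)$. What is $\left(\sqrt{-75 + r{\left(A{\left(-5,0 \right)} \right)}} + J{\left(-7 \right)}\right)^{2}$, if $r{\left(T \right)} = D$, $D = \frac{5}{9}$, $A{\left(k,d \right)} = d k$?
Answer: $\frac{\left(210 - i \sqrt{670}\right)^{2}}{9} \approx 4825.6 - 1207.9 i$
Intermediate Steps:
$J{\left(j \right)} = 2 j \left(12 + j\right)$ ($J{\left(j \right)} = \left(12 + j\right) 2 j = 2 j \left(12 + j\right)$)
$D = \frac{5}{9}$ ($D = 5 \cdot \frac{1}{9} = \frac{5}{9} \approx 0.55556$)
$r{\left(T \right)} = \frac{5}{9}$
$\left(\sqrt{-75 + r{\left(A{\left(-5,0 \right)} \right)}} + J{\left(-7 \right)}\right)^{2} = \left(\sqrt{-75 + \frac{5}{9}} + 2 \left(-7\right) \left(12 - 7\right)\right)^{2} = \left(\sqrt{- \frac{670}{9}} + 2 \left(-7\right) 5\right)^{2} = \left(\frac{i \sqrt{670}}{3} - 70\right)^{2} = \left(-70 + \frac{i \sqrt{670}}{3}\right)^{2}$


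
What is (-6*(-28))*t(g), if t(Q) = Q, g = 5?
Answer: 840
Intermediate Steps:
(-6*(-28))*t(g) = -6*(-28)*5 = 168*5 = 840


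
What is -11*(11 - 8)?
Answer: -33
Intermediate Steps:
-11*(11 - 8) = -11*3 = -33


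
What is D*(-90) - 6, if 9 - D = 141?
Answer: 11874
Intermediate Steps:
D = -132 (D = 9 - 1*141 = 9 - 141 = -132)
D*(-90) - 6 = -132*(-90) - 6 = 11880 - 6 = 11874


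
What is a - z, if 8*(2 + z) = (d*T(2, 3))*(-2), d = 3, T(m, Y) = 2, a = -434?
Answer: -861/2 ≈ -430.50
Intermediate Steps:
z = -7/2 (z = -2 + ((3*2)*(-2))/8 = -2 + (6*(-2))/8 = -2 + (⅛)*(-12) = -2 - 3/2 = -7/2 ≈ -3.5000)
a - z = -434 - 1*(-7/2) = -434 + 7/2 = -861/2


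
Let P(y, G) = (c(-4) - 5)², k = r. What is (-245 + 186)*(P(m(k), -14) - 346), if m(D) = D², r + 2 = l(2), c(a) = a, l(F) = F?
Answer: 15635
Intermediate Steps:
r = 0 (r = -2 + 2 = 0)
k = 0
P(y, G) = 81 (P(y, G) = (-4 - 5)² = (-9)² = 81)
(-245 + 186)*(P(m(k), -14) - 346) = (-245 + 186)*(81 - 346) = -59*(-265) = 15635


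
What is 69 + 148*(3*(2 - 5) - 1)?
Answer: -1411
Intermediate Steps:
69 + 148*(3*(2 - 5) - 1) = 69 + 148*(3*(-3) - 1) = 69 + 148*(-9 - 1) = 69 + 148*(-10) = 69 - 1480 = -1411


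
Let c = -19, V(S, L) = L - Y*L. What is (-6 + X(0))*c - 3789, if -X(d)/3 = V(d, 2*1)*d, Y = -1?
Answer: -3675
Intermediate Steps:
V(S, L) = 2*L (V(S, L) = L - (-1)*L = L + L = 2*L)
X(d) = -12*d (X(d) = -3*2*(2*1)*d = -3*2*2*d = -12*d)
(-6 + X(0))*c - 3789 = (-6 - 12*0)*(-19) - 3789 = (-6 + 0)*(-19) - 3789 = -6*(-19) - 3789 = 114 - 3789 = -3675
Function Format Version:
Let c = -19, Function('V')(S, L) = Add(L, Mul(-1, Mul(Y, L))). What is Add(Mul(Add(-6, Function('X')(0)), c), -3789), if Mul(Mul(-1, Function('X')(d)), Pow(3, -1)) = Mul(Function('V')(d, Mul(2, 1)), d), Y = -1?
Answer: -3675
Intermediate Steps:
Function('V')(S, L) = Mul(2, L) (Function('V')(S, L) = Add(L, Mul(-1, Mul(-1, L))) = Add(L, L) = Mul(2, L))
Function('X')(d) = Mul(-12, d) (Function('X')(d) = Mul(-3, Mul(Mul(2, Mul(2, 1)), d)) = Mul(-3, Mul(Mul(2, 2), d)) = Mul(-3, Mul(4, d)) = Mul(-12, d))
Add(Mul(Add(-6, Function('X')(0)), c), -3789) = Add(Mul(Add(-6, Mul(-12, 0)), -19), -3789) = Add(Mul(Add(-6, 0), -19), -3789) = Add(Mul(-6, -19), -3789) = Add(114, -3789) = -3675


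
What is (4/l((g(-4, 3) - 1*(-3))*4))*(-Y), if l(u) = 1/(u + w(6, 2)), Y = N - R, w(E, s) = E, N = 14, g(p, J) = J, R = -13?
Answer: -3240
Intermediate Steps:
Y = 27 (Y = 14 - 1*(-13) = 14 + 13 = 27)
l(u) = 1/(6 + u) (l(u) = 1/(u + 6) = 1/(6 + u))
(4/l((g(-4, 3) - 1*(-3))*4))*(-Y) = (4/(1/(6 + (3 - 1*(-3))*4)))*(-1*27) = (4/(1/(6 + (3 + 3)*4)))*(-27) = (4/(1/(6 + 6*4)))*(-27) = (4/(1/(6 + 24)))*(-27) = (4/(1/30))*(-27) = (4*30)*(-27) = 120*(-27) = -3240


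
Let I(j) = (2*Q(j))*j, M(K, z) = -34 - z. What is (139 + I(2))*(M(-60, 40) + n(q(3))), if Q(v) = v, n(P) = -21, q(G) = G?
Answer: -13965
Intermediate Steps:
I(j) = 2*j² (I(j) = (2*j)*j = 2*j²)
(139 + I(2))*(M(-60, 40) + n(q(3))) = (139 + 2*2²)*((-34 - 1*40) - 21) = (139 + 2*4)*((-34 - 40) - 21) = (139 + 8)*(-74 - 21) = 147*(-95) = -13965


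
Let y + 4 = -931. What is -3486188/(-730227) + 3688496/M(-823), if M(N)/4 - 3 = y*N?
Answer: 839002349413/140478879579 ≈ 5.9724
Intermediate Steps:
y = -935 (y = -4 - 931 = -935)
M(N) = 12 - 3740*N (M(N) = 12 + 4*(-935*N) = 12 - 3740*N)
-3486188/(-730227) + 3688496/M(-823) = -3486188/(-730227) + 3688496/(12 - 3740*(-823)) = -3486188*(-1/730227) + 3688496/(12 + 3078020) = 3486188/730227 + 3688496/3078032 = 3486188/730227 + 3688496*(1/3078032) = 3486188/730227 + 230531/192377 = 839002349413/140478879579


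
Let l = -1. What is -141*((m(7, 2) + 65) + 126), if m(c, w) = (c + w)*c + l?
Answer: -35673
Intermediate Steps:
m(c, w) = -1 + c*(c + w) (m(c, w) = (c + w)*c - 1 = c*(c + w) - 1 = -1 + c*(c + w))
-141*((m(7, 2) + 65) + 126) = -141*(((-1 + 7² + 7*2) + 65) + 126) = -141*(((-1 + 49 + 14) + 65) + 126) = -141*((62 + 65) + 126) = -141*(127 + 126) = -141*253 = -1*35673 = -35673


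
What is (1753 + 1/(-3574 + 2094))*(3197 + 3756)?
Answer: 18039134367/1480 ≈ 1.2189e+7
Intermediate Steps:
(1753 + 1/(-3574 + 2094))*(3197 + 3756) = (1753 + 1/(-1480))*6953 = (1753 - 1/1480)*6953 = (2594439/1480)*6953 = 18039134367/1480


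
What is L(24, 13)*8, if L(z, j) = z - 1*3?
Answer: 168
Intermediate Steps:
L(z, j) = -3 + z (L(z, j) = z - 3 = -3 + z)
L(24, 13)*8 = (-3 + 24)*8 = 21*8 = 168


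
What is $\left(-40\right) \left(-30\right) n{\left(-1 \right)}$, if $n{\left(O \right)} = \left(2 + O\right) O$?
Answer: $-1200$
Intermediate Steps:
$n{\left(O \right)} = O \left(2 + O\right)$
$\left(-40\right) \left(-30\right) n{\left(-1 \right)} = \left(-40\right) \left(-30\right) \left(- (2 - 1)\right) = 1200 \left(\left(-1\right) 1\right) = 1200 \left(-1\right) = -1200$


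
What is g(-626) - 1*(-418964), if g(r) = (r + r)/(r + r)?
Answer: 418965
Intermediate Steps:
g(r) = 1 (g(r) = (2*r)/((2*r)) = (2*r)*(1/(2*r)) = 1)
g(-626) - 1*(-418964) = 1 - 1*(-418964) = 1 + 418964 = 418965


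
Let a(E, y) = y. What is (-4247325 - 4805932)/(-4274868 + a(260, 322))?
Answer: 9053257/4274546 ≈ 2.1179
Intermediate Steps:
(-4247325 - 4805932)/(-4274868 + a(260, 322)) = (-4247325 - 4805932)/(-4274868 + 322) = -9053257/(-4274546) = -9053257*(-1/4274546) = 9053257/4274546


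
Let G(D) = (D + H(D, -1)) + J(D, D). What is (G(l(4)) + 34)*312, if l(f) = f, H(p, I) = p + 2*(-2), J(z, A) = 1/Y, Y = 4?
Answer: 11934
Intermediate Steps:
J(z, A) = ¼ (J(z, A) = 1/4 = ¼)
H(p, I) = -4 + p (H(p, I) = p - 4 = -4 + p)
G(D) = -15/4 + 2*D (G(D) = (D + (-4 + D)) + ¼ = (-4 + 2*D) + ¼ = -15/4 + 2*D)
(G(l(4)) + 34)*312 = ((-15/4 + 2*4) + 34)*312 = ((-15/4 + 8) + 34)*312 = (17/4 + 34)*312 = (153/4)*312 = 11934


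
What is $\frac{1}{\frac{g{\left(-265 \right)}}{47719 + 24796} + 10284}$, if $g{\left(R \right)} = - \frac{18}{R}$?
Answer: $\frac{19216475}{197622228918} \approx 9.7238 \cdot 10^{-5}$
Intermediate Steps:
$\frac{1}{\frac{g{\left(-265 \right)}}{47719 + 24796} + 10284} = \frac{1}{\frac{\left(-18\right) \frac{1}{-265}}{47719 + 24796} + 10284} = \frac{1}{\frac{\left(-18\right) \left(- \frac{1}{265}\right)}{72515} + 10284} = \frac{1}{\frac{18}{265} \cdot \frac{1}{72515} + 10284} = \frac{1}{\frac{18}{19216475} + 10284} = \frac{1}{\frac{197622228918}{19216475}} = \frac{19216475}{197622228918}$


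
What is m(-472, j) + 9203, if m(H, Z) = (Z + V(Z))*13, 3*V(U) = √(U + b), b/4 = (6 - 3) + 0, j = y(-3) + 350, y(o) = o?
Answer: 13714 + 13*√359/3 ≈ 13796.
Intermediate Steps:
j = 347 (j = -3 + 350 = 347)
b = 12 (b = 4*((6 - 3) + 0) = 4*(3 + 0) = 4*3 = 12)
V(U) = √(12 + U)/3 (V(U) = √(U + 12)/3 = √(12 + U)/3)
m(H, Z) = 13*Z + 13*√(12 + Z)/3 (m(H, Z) = (Z + √(12 + Z)/3)*13 = 13*Z + 13*√(12 + Z)/3)
m(-472, j) + 9203 = (13*347 + 13*√(12 + 347)/3) + 9203 = (4511 + 13*√359/3) + 9203 = 13714 + 13*√359/3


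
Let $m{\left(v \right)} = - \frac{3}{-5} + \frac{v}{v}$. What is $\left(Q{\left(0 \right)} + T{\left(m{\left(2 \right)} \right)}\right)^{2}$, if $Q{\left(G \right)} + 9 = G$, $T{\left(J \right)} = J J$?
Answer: $\frac{25921}{625} \approx 41.474$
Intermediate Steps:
$m{\left(v \right)} = \frac{8}{5}$ ($m{\left(v \right)} = \left(-3\right) \left(- \frac{1}{5}\right) + 1 = \frac{3}{5} + 1 = \frac{8}{5}$)
$T{\left(J \right)} = J^{2}$
$Q{\left(G \right)} = -9 + G$
$\left(Q{\left(0 \right)} + T{\left(m{\left(2 \right)} \right)}\right)^{2} = \left(\left(-9 + 0\right) + \left(\frac{8}{5}\right)^{2}\right)^{2} = \left(-9 + \frac{64}{25}\right)^{2} = \left(- \frac{161}{25}\right)^{2} = \frac{25921}{625}$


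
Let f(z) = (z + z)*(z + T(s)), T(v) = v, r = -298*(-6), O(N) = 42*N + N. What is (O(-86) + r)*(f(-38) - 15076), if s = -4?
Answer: 22698440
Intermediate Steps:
O(N) = 43*N
r = 1788
f(z) = 2*z*(-4 + z) (f(z) = (z + z)*(z - 4) = (2*z)*(-4 + z) = 2*z*(-4 + z))
(O(-86) + r)*(f(-38) - 15076) = (43*(-86) + 1788)*(2*(-38)*(-4 - 38) - 15076) = (-3698 + 1788)*(2*(-38)*(-42) - 15076) = -1910*(3192 - 15076) = -1910*(-11884) = 22698440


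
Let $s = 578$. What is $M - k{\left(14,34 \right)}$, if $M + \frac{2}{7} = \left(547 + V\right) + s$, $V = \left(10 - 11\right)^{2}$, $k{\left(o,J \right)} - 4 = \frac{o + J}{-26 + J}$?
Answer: $\frac{7810}{7} \approx 1115.7$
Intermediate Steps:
$k{\left(o,J \right)} = 4 + \frac{J + o}{-26 + J}$ ($k{\left(o,J \right)} = 4 + \frac{o + J}{-26 + J} = 4 + \frac{J + o}{-26 + J}$)
$V = 1$ ($V = \left(-1\right)^{2} = 1$)
$M = \frac{7880}{7}$ ($M = - \frac{2}{7} + \left(\left(547 + 1\right) + 578\right) = - \frac{2}{7} + \left(548 + 578\right) = - \frac{2}{7} + 1126 = \frac{7880}{7} \approx 1125.7$)
$M - k{\left(14,34 \right)} = \frac{7880}{7} - \frac{-104 + 14 + 5 \cdot 34}{-26 + 34} = \frac{7880}{7} - \frac{-104 + 14 + 170}{8} = \frac{7880}{7} - \frac{1}{8} \cdot 80 = \frac{7880}{7} - 10 = \frac{7810}{7}$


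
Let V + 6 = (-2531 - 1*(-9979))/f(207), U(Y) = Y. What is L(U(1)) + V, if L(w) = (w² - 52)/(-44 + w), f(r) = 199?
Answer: 279071/8557 ≈ 32.613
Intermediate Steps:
L(w) = (-52 + w²)/(-44 + w)
V = 6254/199 (V = -6 + (-2531 - 1*(-9979))/199 = -6 + (-2531 + 9979)*(1/199) = -6 + 7448*(1/199) = -6 + 7448/199 = 6254/199 ≈ 31.427)
L(U(1)) + V = (-52 + 1²)/(-44 + 1) + 6254/199 = (-52 + 1)/(-43) + 6254/199 = -1/43*(-51) + 6254/199 = 51/43 + 6254/199 = 279071/8557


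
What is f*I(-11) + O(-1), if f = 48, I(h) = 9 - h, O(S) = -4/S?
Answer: 964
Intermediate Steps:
f*I(-11) + O(-1) = 48*(9 - 1*(-11)) - 4/(-1) = 48*(9 + 11) - 4*(-1) = 48*20 + 4 = 960 + 4 = 964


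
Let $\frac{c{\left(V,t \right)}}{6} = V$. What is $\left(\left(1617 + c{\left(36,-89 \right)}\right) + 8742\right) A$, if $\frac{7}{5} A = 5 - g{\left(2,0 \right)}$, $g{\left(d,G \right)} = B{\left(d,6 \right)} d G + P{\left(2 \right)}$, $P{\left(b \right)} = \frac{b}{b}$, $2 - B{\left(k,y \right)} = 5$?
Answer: $\frac{211500}{7} \approx 30214.0$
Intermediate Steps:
$c{\left(V,t \right)} = 6 V$
$B{\left(k,y \right)} = -3$ ($B{\left(k,y \right)} = 2 - 5 = -3$)
$P{\left(b \right)} = 1$
$g{\left(d,G \right)} = 1 - 3 G d$ ($g{\left(d,G \right)} = - 3 d G + 1 = - 3 G d + 1 = 1 - 3 G d$)
$A = \frac{20}{7}$ ($A = \frac{5 \left(5 - \left(1 - 0 \cdot 2\right)\right)}{7} = \frac{5 \left(5 - \left(1 + 0\right)\right)}{7} = \frac{5 \left(5 - 1\right)}{7} = \frac{5}{7} \cdot 4 = \frac{20}{7} \approx 2.8571$)
$\left(\left(1617 + c{\left(36,-89 \right)}\right) + 8742\right) A = \left(\left(1617 + 6 \cdot 36\right) + 8742\right) \frac{20}{7} = \left(\left(1617 + 216\right) + 8742\right) \frac{20}{7} = \left(1833 + 8742\right) \frac{20}{7} = 10575 \cdot \frac{20}{7} = \frac{211500}{7}$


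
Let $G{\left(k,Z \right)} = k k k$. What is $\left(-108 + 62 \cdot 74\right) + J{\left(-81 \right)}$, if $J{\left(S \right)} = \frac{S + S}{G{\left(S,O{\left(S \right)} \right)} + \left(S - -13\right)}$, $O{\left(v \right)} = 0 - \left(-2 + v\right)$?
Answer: $\frac{2381160482}{531509} \approx 4480.0$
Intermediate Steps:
$O{\left(v \right)} = 2 - v$
$G{\left(k,Z \right)} = k^{3}$ ($G{\left(k,Z \right)} = k^{2} k = k^{3}$)
$J{\left(S \right)} = \frac{2 S}{13 + S + S^{3}}$ ($J{\left(S \right)} = \frac{S + S}{S^{3} + \left(S - -13\right)} = \frac{2 S}{S^{3} + \left(S + 13\right)} = \frac{2 S}{S^{3} + \left(13 + S\right)} = \frac{2 S}{13 + S + S^{3}}$)
$\left(-108 + 62 \cdot 74\right) + J{\left(-81 \right)} = \left(-108 + 62 \cdot 74\right) + 2 \left(-81\right) \frac{1}{13 - 81 + \left(-81\right)^{3}} = \left(-108 + 4588\right) + 2 \left(-81\right) \frac{1}{13 - 81 - 531441} = 4480 + 2 \left(-81\right) \frac{1}{-531509} = 4480 + 2 \left(-81\right) \left(- \frac{1}{531509}\right) = 4480 + \frac{162}{531509} = \frac{2381160482}{531509}$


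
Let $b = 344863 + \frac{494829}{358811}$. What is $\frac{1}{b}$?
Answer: $\frac{358811}{123741132722} \approx 2.8997 \cdot 10^{-6}$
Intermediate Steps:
$b = \frac{123741132722}{358811}$ ($b = 344863 + 494829 \cdot \frac{1}{358811} = 344863 + \frac{494829}{358811} = \frac{123741132722}{358811} \approx 3.4486 \cdot 10^{5}$)
$\frac{1}{b} = \frac{1}{\frac{123741132722}{358811}} = \frac{358811}{123741132722}$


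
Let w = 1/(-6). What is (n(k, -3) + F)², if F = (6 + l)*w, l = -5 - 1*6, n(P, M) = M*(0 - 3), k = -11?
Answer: 3481/36 ≈ 96.694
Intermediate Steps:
n(P, M) = -3*M (n(P, M) = M*(-3) = -3*M)
w = -⅙ ≈ -0.16667
l = -11 (l = -5 - 6 = -11)
F = ⅚ (F = (6 - 11)*(-⅙) = -5*(-⅙) = ⅚ ≈ 0.83333)
(n(k, -3) + F)² = (-3*(-3) + ⅚)² = (9 + ⅚)² = (59/6)² = 3481/36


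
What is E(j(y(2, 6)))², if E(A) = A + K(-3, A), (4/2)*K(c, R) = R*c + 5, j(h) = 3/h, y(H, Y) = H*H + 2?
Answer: 81/16 ≈ 5.0625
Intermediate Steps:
y(H, Y) = 2 + H² (y(H, Y) = H² + 2 = 2 + H²)
K(c, R) = 5/2 + R*c/2 (K(c, R) = (R*c + 5)/2 = (5 + R*c)/2 = 5/2 + R*c/2)
E(A) = 5/2 - A/2 (E(A) = A + (5/2 + (½)*A*(-3)) = A + (5/2 - 3*A/2) = 5/2 - A/2)
E(j(y(2, 6)))² = (5/2 - 3/(2*(2 + 2²)))² = (5/2 - 3/(2*(2 + 4)))² = (5/2 - 3/(2*6))² = (5/2 - ½*½)² = (5/2 - ¼)² = (9/4)² = 81/16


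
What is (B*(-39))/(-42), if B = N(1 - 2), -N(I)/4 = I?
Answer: 26/7 ≈ 3.7143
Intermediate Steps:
N(I) = -4*I
B = 4 (B = -4*(1 - 2) = -4*(-1) = 4)
(B*(-39))/(-42) = (4*(-39))/(-42) = -156*(-1/42) = 26/7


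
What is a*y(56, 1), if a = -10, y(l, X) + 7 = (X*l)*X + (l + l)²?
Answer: -125930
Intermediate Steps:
y(l, X) = -7 + 4*l² + l*X² (y(l, X) = -7 + ((X*l)*X + (l + l)²) = -7 + (l*X² + (2*l)²) = -7 + (l*X² + 4*l²) = -7 + (4*l² + l*X²) = -7 + 4*l² + l*X²)
a*y(56, 1) = -10*(-7 + 4*56² + 56*1²) = -10*(-7 + 4*3136 + 56*1) = -10*(-7 + 12544 + 56) = -10*12593 = -125930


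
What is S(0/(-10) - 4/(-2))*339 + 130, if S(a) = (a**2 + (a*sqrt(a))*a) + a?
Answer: 2164 + 1356*sqrt(2) ≈ 4081.7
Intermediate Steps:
S(a) = a + a**2 + a**(5/2) (S(a) = (a**2 + a**(3/2)*a) + a = (a**2 + a**(5/2)) + a = a + a**2 + a**(5/2))
S(0/(-10) - 4/(-2))*339 + 130 = ((0/(-10) - 4/(-2)) + (0/(-10) - 4/(-2))**2 + (0/(-10) - 4/(-2))**(5/2))*339 + 130 = ((0*(-1/10) - 4*(-1/2)) + (0*(-1/10) - 4*(-1/2))**2 + (0*(-1/10) - 4*(-1/2))**(5/2))*339 + 130 = ((0 + 2) + (0 + 2)**2 + (0 + 2)**(5/2))*339 + 130 = (2 + 2**2 + 2**(5/2))*339 + 130 = (2 + 4 + 4*sqrt(2))*339 + 130 = (6 + 4*sqrt(2))*339 + 130 = (2034 + 1356*sqrt(2)) + 130 = 2164 + 1356*sqrt(2)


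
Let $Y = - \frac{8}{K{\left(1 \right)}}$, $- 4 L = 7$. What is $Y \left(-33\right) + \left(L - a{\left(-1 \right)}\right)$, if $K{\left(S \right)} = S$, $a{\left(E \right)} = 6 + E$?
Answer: $\frac{1029}{4} \approx 257.25$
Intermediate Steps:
$L = - \frac{7}{4}$ ($L = \left(- \frac{1}{4}\right) 7 = - \frac{7}{4} \approx -1.75$)
$Y = -8$ ($Y = - \frac{8}{1} = \left(-8\right) 1 = -8$)
$Y \left(-33\right) + \left(L - a{\left(-1 \right)}\right) = \left(-8\right) \left(-33\right) - \frac{27}{4} = 264 - \frac{27}{4} = \frac{1029}{4}$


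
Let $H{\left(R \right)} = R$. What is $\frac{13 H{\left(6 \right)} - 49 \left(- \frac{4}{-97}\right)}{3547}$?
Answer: $\frac{7370}{344059} \approx 0.021421$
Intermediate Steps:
$\frac{13 H{\left(6 \right)} - 49 \left(- \frac{4}{-97}\right)}{3547} = \frac{13 \cdot 6 - 49 \left(- \frac{4}{-97}\right)}{3547} = \left(78 - 49 \left(\left(-4\right) \left(- \frac{1}{97}\right)\right)\right) \frac{1}{3547} = \left(78 - \frac{196}{97}\right) \frac{1}{3547} = \frac{7370}{97} \cdot \frac{1}{3547} = \frac{7370}{344059}$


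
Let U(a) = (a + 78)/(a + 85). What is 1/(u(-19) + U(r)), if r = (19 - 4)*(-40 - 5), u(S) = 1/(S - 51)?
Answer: 413/412 ≈ 1.0024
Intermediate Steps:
u(S) = 1/(-51 + S)
r = -675 (r = 15*(-45) = -675)
U(a) = (78 + a)/(85 + a)
1/(u(-19) + U(r)) = 1/(1/(-51 - 19) + (78 - 675)/(85 - 675)) = 1/(1/(-70) - 597/(-590)) = 1/(-1/70 - 1/590*(-597)) = 1/(-1/70 + 597/590) = 1/(412/413) = 413/412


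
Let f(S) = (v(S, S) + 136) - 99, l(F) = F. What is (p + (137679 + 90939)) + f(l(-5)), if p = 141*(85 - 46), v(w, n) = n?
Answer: 234149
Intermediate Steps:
f(S) = 37 + S (f(S) = (S + 136) - 99 = (136 + S) - 99 = 37 + S)
p = 5499 (p = 141*39 = 5499)
(p + (137679 + 90939)) + f(l(-5)) = (5499 + (137679 + 90939)) + (37 - 5) = (5499 + 228618) + 32 = 234117 + 32 = 234149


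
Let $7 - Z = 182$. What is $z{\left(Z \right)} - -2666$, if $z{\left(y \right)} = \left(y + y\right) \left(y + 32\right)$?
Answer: $52716$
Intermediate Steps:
$Z = -175$ ($Z = 7 - 182 = -175$)
$z{\left(y \right)} = 2 y \left(32 + y\right)$
$z{\left(Z \right)} - -2666 = 2 \left(-175\right) \left(32 - 175\right) - -2666 = 2 \left(-175\right) \left(-143\right) + 2666 = 50050 + 2666 = 52716$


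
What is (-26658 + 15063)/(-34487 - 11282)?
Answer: 11595/45769 ≈ 0.25334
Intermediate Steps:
(-26658 + 15063)/(-34487 - 11282) = -11595/(-45769) = -11595*(-1/45769) = 11595/45769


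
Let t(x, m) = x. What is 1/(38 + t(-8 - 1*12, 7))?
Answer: 1/18 ≈ 0.055556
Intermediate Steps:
1/(38 + t(-8 - 1*12, 7)) = 1/(38 + (-8 - 1*12)) = 1/(38 + (-8 - 12)) = 1/(38 - 20) = 1/18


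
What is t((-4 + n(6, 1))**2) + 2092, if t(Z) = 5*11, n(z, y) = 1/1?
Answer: 2147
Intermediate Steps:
n(z, y) = 1
t(Z) = 55
t((-4 + n(6, 1))**2) + 2092 = 55 + 2092 = 2147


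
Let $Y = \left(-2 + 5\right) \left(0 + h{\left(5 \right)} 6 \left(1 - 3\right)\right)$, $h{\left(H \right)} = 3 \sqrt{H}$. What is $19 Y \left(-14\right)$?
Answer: $28728 \sqrt{5} \approx 64238.0$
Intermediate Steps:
$Y = - 108 \sqrt{5}$ ($Y = \left(-2 + 5\right) \left(0 + 3 \sqrt{5} \cdot 6 \left(1 - 3\right)\right) = 3 \left(0 + 18 \sqrt{5} \left(-2\right)\right) = 3 \left(0 - 36 \sqrt{5}\right) = 3 \left(- 36 \sqrt{5}\right) = - 108 \sqrt{5} \approx -241.5$)
$19 Y \left(-14\right) = 19 \left(- 108 \sqrt{5}\right) \left(-14\right) = - 2052 \sqrt{5} \left(-14\right) = 28728 \sqrt{5}$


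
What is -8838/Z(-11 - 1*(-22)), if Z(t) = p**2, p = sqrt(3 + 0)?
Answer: -2946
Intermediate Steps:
p = sqrt(3) ≈ 1.7320
Z(t) = 3 (Z(t) = (sqrt(3))**2 = 3)
-8838/Z(-11 - 1*(-22)) = -8838/3 = -8838*1/3 = -2946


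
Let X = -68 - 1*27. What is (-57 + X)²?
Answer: 23104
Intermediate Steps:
X = -95 (X = -68 - 27 = -95)
(-57 + X)² = (-57 - 95)² = (-152)² = 23104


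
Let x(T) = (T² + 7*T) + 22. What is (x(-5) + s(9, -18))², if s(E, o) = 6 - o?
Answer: 1296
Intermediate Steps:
x(T) = 22 + T² + 7*T
(x(-5) + s(9, -18))² = ((22 + (-5)² + 7*(-5)) + (6 - 1*(-18)))² = ((22 + 25 - 35) + (6 + 18))² = (12 + 24)² = 36² = 1296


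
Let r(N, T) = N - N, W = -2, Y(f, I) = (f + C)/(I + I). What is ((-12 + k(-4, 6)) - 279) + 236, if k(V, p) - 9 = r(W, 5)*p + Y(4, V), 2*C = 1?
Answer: -745/16 ≈ -46.563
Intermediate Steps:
C = 1/2 (C = (1/2)*1 = 1/2 ≈ 0.50000)
Y(f, I) = (1/2 + f)/(2*I) (Y(f, I) = (f + 1/2)/(I + I) = (1/2 + f)/((2*I)) = (1/2 + f)*(1/(2*I)) = (1/2 + f)/(2*I))
r(N, T) = 0
k(V, p) = 9 + 9/(4*V) (k(V, p) = 9 + (0*p + (1 + 2*4)/(4*V)) = 9 + (0 + (1 + 8)/(4*V)) = 9 + (0 + (1/4)*9/V) = 9 + (0 + 9/(4*V)) = 9 + 9/(4*V))
((-12 + k(-4, 6)) - 279) + 236 = ((-12 + (9 + (9/4)/(-4))) - 279) + 236 = ((-12 + (9 + (9/4)*(-1/4))) - 279) + 236 = ((-12 + (9 - 9/16)) - 279) + 236 = ((-12 + 135/16) - 279) + 236 = (-57/16 - 279) + 236 = -4521/16 + 236 = -745/16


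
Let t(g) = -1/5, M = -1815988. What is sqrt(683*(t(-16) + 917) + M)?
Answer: 2*I*sqrt(7436335)/5 ≈ 1090.8*I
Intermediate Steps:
t(g) = -1/5 (t(g) = -1*1/5 = -1/5)
sqrt(683*(t(-16) + 917) + M) = sqrt(683*(-1/5 + 917) - 1815988) = sqrt(683*(4584/5) - 1815988) = sqrt(3130872/5 - 1815988) = sqrt(-5949068/5) = 2*I*sqrt(7436335)/5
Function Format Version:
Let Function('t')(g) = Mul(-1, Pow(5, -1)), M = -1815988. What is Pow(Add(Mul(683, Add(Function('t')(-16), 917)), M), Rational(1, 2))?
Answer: Mul(Rational(2, 5), I, Pow(7436335, Rational(1, 2))) ≈ Mul(1090.8, I)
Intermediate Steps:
Function('t')(g) = Rational(-1, 5) (Function('t')(g) = Mul(-1, Rational(1, 5)) = Rational(-1, 5))
Pow(Add(Mul(683, Add(Function('t')(-16), 917)), M), Rational(1, 2)) = Pow(Add(Mul(683, Add(Rational(-1, 5), 917)), -1815988), Rational(1, 2)) = Pow(Add(Mul(683, Rational(4584, 5)), -1815988), Rational(1, 2)) = Pow(Add(Rational(3130872, 5), -1815988), Rational(1, 2)) = Pow(Rational(-5949068, 5), Rational(1, 2)) = Mul(Rational(2, 5), I, Pow(7436335, Rational(1, 2)))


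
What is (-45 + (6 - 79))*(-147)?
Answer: 17346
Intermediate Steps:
(-45 + (6 - 79))*(-147) = (-45 - 73)*(-147) = -118*(-147) = 17346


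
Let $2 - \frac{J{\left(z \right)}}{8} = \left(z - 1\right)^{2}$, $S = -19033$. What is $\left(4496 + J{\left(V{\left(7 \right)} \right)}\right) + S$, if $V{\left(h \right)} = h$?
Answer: $-14809$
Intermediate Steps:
$J{\left(z \right)} = 16 - 8 \left(-1 + z\right)^{2}$ ($J{\left(z \right)} = 16 - 8 \left(z - 1\right)^{2} = 16 - 8 \left(-1 + z\right)^{2}$)
$\left(4496 + J{\left(V{\left(7 \right)} \right)}\right) + S = \left(4496 + \left(16 - 8 \left(-1 + 7\right)^{2}\right)\right) - 19033 = \left(4496 + \left(16 - 8 \cdot 6^{2}\right)\right) - 19033 = \left(4496 + \left(16 - 288\right)\right) - 19033 = \left(4496 - 272\right) - 19033 = 4224 - 19033 = -14809$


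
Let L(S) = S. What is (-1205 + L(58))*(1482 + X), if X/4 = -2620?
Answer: 10320706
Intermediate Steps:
X = -10480 (X = 4*(-2620) = -10480)
(-1205 + L(58))*(1482 + X) = (-1205 + 58)*(1482 - 10480) = -1147*(-8998) = 10320706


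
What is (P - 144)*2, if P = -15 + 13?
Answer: -292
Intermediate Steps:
P = -2
(P - 144)*2 = (-2 - 144)*2 = -146*2 = -292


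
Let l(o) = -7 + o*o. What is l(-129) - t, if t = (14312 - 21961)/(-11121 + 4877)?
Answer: 103855047/6244 ≈ 16633.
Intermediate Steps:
t = 7649/6244 (t = -7649/(-6244) = -7649*(-1/6244) = 7649/6244 ≈ 1.2250)
l(o) = -7 + o²
l(-129) - t = (-7 + (-129)²) - 1*7649/6244 = (-7 + 16641) - 7649/6244 = 16634 - 7649/6244 = 103855047/6244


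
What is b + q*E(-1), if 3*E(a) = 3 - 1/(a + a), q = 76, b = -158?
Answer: -208/3 ≈ -69.333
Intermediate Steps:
E(a) = 1 - 1/(6*a) (E(a) = (3 - 1/(a + a))/3 = (3 - 1/(2*a))/3 = 1 - 1/(6*a))
b + q*E(-1) = -158 + 76*((-1/6 - 1)/(-1)) = -158 + 76*(-1*(-7/6)) = -158 + 76*(7/6) = -158 + 266/3 = -208/3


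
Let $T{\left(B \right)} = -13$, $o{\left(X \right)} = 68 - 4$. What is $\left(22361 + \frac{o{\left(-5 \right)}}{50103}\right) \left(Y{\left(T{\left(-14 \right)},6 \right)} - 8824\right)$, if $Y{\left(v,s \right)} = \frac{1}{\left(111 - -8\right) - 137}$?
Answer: $- \frac{177949067280751}{901854} \approx -1.9731 \cdot 10^{8}$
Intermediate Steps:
$o{\left(X \right)} = 64$ ($o{\left(X \right)} = 68 - 4 = 64$)
$Y{\left(v,s \right)} = - \frac{1}{18}$ ($Y{\left(v,s \right)} = \frac{1}{\left(111 + 8\right) - 137} = \frac{1}{119 - 137} = \frac{1}{-18} = - \frac{1}{18}$)
$\left(22361 + \frac{o{\left(-5 \right)}}{50103}\right) \left(Y{\left(T{\left(-14 \right)},6 \right)} - 8824\right) = \left(22361 + \frac{64}{50103}\right) \left(- \frac{1}{18} - 8824\right) = \left(22361 + 64 \cdot \frac{1}{50103}\right) \left(- \frac{158833}{18}\right) = \left(22361 + \frac{64}{50103}\right) \left(- \frac{158833}{18}\right) = \frac{1120353247}{50103} \left(- \frac{158833}{18}\right) = - \frac{177949067280751}{901854}$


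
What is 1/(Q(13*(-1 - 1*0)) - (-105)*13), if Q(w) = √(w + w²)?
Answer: 35/47771 - 2*√39/1863069 ≈ 0.00072596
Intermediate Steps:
1/(Q(13*(-1 - 1*0)) - (-105)*13) = 1/(√((13*(-1 - 1*0))*(1 + 13*(-1 - 1*0))) - (-105)*13) = 1/(√((13*(-1 + 0))*(1 + 13*(-1 + 0))) - 35*(-39)) = 1/(√((13*(-1))*(1 + 13*(-1))) + 1365) = 1/(√(-13*(1 - 13)) + 1365) = 1/(√(-13*(-12)) + 1365) = 1/(√156 + 1365) = 1/(2*√39 + 1365) = 1/(1365 + 2*√39)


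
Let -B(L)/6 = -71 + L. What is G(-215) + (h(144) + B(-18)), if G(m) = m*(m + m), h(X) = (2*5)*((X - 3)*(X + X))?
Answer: 499064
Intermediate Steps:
h(X) = 20*X*(-3 + X) (h(X) = 10*((-3 + X)*(2*X)) = 10*(2*X*(-3 + X)) = 20*X*(-3 + X))
B(L) = 426 - 6*L (B(L) = -6*(-71 + L) = 426 - 6*L)
G(m) = 2*m² (G(m) = m*(2*m) = 2*m²)
G(-215) + (h(144) + B(-18)) = 2*(-215)² + (20*144*(-3 + 144) + (426 - 6*(-18))) = 2*46225 + (20*144*141 + (426 + 108)) = 92450 + (406080 + 534) = 92450 + 406614 = 499064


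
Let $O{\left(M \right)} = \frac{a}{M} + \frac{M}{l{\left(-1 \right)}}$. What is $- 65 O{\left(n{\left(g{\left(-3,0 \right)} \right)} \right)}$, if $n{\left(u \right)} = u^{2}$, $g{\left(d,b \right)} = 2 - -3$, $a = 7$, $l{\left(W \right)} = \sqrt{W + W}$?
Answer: $- \frac{91}{5} + \frac{1625 i \sqrt{2}}{2} \approx -18.2 + 1149.0 i$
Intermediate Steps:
$l{\left(W \right)} = \sqrt{2} \sqrt{W}$ ($l{\left(W \right)} = \sqrt{2 W} = \sqrt{2} \sqrt{W}$)
$g{\left(d,b \right)} = 5$ ($g{\left(d,b \right)} = 2 + 3 = 5$)
$O{\left(M \right)} = \frac{7}{M} - \frac{i M \sqrt{2}}{2}$ ($O{\left(M \right)} = \frac{7}{M} + \frac{M}{\sqrt{2} \sqrt{-1}} = \frac{7}{M} + \frac{M}{\sqrt{2} i} = \frac{7}{M} + \frac{M}{i \sqrt{2}} = \frac{7}{M} + M \left(- \frac{i \sqrt{2}}{2}\right) = \frac{7}{M} - \frac{i M \sqrt{2}}{2}$)
$- 65 O{\left(n{\left(g{\left(-3,0 \right)} \right)} \right)} = - 65 \left(\frac{7}{5^{2}} - \frac{i 5^{2} \sqrt{2}}{2}\right) = - 65 \left(\frac{7}{25} - \frac{1}{2} i 25 \sqrt{2}\right) = - 65 \left(7 \cdot \frac{1}{25} - \frac{25 i \sqrt{2}}{2}\right) = - 65 \left(\frac{7}{25} - \frac{25 i \sqrt{2}}{2}\right) = - \frac{91}{5} + \frac{1625 i \sqrt{2}}{2}$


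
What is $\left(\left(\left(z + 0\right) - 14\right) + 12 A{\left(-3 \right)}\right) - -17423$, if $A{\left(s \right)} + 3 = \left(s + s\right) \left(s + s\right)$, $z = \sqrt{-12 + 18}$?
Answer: $17805 + \sqrt{6} \approx 17807.0$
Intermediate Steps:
$z = \sqrt{6} \approx 2.4495$
$A{\left(s \right)} = -3 + 4 s^{2}$ ($A{\left(s \right)} = -3 + \left(s + s\right) \left(s + s\right) = -3 + 2 s 2 s = -3 + 4 s^{2}$)
$\left(\left(\left(z + 0\right) - 14\right) + 12 A{\left(-3 \right)}\right) - -17423 = \left(\left(\left(\sqrt{6} + 0\right) - 14\right) + 12 \left(-3 + 4 \left(-3\right)^{2}\right)\right) - -17423 = \left(\left(\sqrt{6} - 14\right) + 12 \left(-3 + 4 \cdot 9\right)\right) + 17423 = \left(\left(-14 + \sqrt{6}\right) + 12 \left(-3 + 36\right)\right) + 17423 = \left(\left(-14 + \sqrt{6}\right) + 12 \cdot 33\right) + 17423 = \left(\left(-14 + \sqrt{6}\right) + 396\right) + 17423 = \left(382 + \sqrt{6}\right) + 17423 = 17805 + \sqrt{6}$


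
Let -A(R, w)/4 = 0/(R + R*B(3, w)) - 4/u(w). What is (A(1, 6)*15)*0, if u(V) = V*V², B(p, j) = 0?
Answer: 0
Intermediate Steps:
u(V) = V³
A(R, w) = 16/w³ (A(R, w) = -4*(0/(R + R*0) - 4/w³) = -4*(0/(R + 0) - 4/w³) = -4*(0/R - 4/w³) = -4*(0 - 4/w³) = -(-16)/w³ = 16/w³)
(A(1, 6)*15)*0 = ((16/6³)*15)*0 = ((16*(1/216))*15)*0 = ((2/27)*15)*0 = (10/9)*0 = 0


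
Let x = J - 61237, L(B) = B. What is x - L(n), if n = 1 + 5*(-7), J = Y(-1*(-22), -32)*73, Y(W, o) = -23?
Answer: -62882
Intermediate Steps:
J = -1679 (J = -23*73 = -1679)
n = -34 (n = 1 - 35 = -34)
x = -62916 (x = -1679 - 61237 = -62916)
x - L(n) = -62916 - 1*(-34) = -62916 + 34 = -62882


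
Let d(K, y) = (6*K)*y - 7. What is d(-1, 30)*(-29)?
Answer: 5423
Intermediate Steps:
d(K, y) = -7 + 6*K*y (d(K, y) = 6*K*y - 7 = -7 + 6*K*y)
d(-1, 30)*(-29) = (-7 + 6*(-1)*30)*(-29) = (-7 - 180)*(-29) = -187*(-29) = 5423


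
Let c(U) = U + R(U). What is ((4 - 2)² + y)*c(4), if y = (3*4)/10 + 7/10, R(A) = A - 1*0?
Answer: 236/5 ≈ 47.200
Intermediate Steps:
R(A) = A (R(A) = A + 0 = A)
c(U) = 2*U (c(U) = U + U = 2*U)
y = 19/10 (y = 12*(⅒) + 7*(⅒) = 6/5 + 7/10 = 19/10 ≈ 1.9000)
((4 - 2)² + y)*c(4) = ((4 - 2)² + 19/10)*(2*4) = (2² + 19/10)*8 = (4 + 19/10)*8 = (59/10)*8 = 236/5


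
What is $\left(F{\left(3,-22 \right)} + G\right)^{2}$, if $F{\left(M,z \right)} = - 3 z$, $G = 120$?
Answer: $34596$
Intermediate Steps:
$\left(F{\left(3,-22 \right)} + G\right)^{2} = \left(\left(-3\right) \left(-22\right) + 120\right)^{2} = \left(66 + 120\right)^{2} = 186^{2} = 34596$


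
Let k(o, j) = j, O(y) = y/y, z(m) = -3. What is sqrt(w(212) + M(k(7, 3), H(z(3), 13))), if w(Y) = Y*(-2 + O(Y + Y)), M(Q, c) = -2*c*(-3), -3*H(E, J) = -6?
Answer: 10*I*sqrt(2) ≈ 14.142*I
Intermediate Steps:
O(y) = 1
H(E, J) = 2 (H(E, J) = -1/3*(-6) = 2)
M(Q, c) = 6*c
w(Y) = -Y (w(Y) = Y*(-2 + 1) = Y*(-1) = -Y)
sqrt(w(212) + M(k(7, 3), H(z(3), 13))) = sqrt(-1*212 + 6*2) = sqrt(-212 + 12) = sqrt(-200) = 10*I*sqrt(2)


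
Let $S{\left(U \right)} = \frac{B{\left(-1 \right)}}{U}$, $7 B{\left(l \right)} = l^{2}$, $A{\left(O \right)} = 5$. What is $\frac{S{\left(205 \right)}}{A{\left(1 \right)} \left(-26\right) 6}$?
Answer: $- \frac{1}{1119300} \approx -8.9342 \cdot 10^{-7}$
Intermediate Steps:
$B{\left(l \right)} = \frac{l^{2}}{7}$
$S{\left(U \right)} = \frac{1}{7 U}$ ($S{\left(U \right)} = \frac{\frac{1}{7} \left(-1\right)^{2}}{U} = \frac{\frac{1}{7} \cdot 1}{U} = \frac{1}{7 U}$)
$\frac{S{\left(205 \right)}}{A{\left(1 \right)} \left(-26\right) 6} = \frac{\frac{1}{7} \cdot \frac{1}{205}}{5 \left(-26\right) 6} = \frac{\frac{1}{7} \cdot \frac{1}{205}}{\left(-130\right) 6} = \frac{1}{1435 \left(-780\right)} = \frac{1}{1435} \left(- \frac{1}{780}\right) = - \frac{1}{1119300}$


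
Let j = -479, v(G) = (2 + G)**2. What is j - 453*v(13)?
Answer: -102404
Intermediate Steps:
j - 453*v(13) = -479 - 453*(2 + 13)**2 = -479 - 453*15**2 = -479 - 453*225 = -479 - 101925 = -102404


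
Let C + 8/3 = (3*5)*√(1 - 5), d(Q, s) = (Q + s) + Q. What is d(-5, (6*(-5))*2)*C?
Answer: 560/3 - 2100*I ≈ 186.67 - 2100.0*I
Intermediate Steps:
d(Q, s) = s + 2*Q
C = -8/3 + 30*I (C = -8/3 + (3*5)*√(1 - 5) = -8/3 + 15*√(-4) = -8/3 + 15*(2*I) = -8/3 + 30*I ≈ -2.6667 + 30.0*I)
d(-5, (6*(-5))*2)*C = ((6*(-5))*2 + 2*(-5))*(-8/3 + 30*I) = (-30*2 - 10)*(-8/3 + 30*I) = (-60 - 10)*(-8/3 + 30*I) = -70*(-8/3 + 30*I) = 560/3 - 2100*I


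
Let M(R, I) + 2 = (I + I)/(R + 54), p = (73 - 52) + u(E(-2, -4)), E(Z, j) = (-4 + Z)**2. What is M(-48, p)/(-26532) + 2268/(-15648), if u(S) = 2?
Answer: -3766453/25948296 ≈ -0.14515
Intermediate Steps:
p = 23 (p = (73 - 52) + 2 = 21 + 2 = 23)
M(R, I) = -2 + 2*I/(54 + R) (M(R, I) = -2 + (I + I)/(R + 54) = -2 + (2*I)/(54 + R) = -2 + 2*I/(54 + R))
M(-48, p)/(-26532) + 2268/(-15648) = (2*(-54 + 23 - 1*(-48))/(54 - 48))/(-26532) + 2268/(-15648) = (2*(-54 + 23 + 48)/6)*(-1/26532) + 2268*(-1/15648) = (2*(1/6)*17)*(-1/26532) - 189/1304 = (17/3)*(-1/26532) - 189/1304 = -17/79596 - 189/1304 = -3766453/25948296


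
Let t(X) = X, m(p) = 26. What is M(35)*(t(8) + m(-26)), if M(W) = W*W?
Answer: 41650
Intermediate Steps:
M(W) = W**2
M(35)*(t(8) + m(-26)) = 35**2*(8 + 26) = 1225*34 = 41650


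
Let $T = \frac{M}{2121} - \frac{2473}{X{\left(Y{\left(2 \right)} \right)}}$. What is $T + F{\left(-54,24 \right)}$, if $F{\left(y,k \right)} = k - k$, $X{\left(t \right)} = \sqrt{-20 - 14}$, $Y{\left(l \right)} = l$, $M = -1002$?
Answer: $- \frac{334}{707} + \frac{2473 i \sqrt{34}}{34} \approx -0.47242 + 424.12 i$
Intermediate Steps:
$X{\left(t \right)} = i \sqrt{34}$ ($X{\left(t \right)} = \sqrt{-34} = i \sqrt{34}$)
$F{\left(y,k \right)} = 0$
$T = - \frac{334}{707} + \frac{2473 i \sqrt{34}}{34}$ ($T = - \frac{1002}{2121} - \frac{2473}{i \sqrt{34}} = \left(-1002\right) \frac{1}{2121} - 2473 \left(- \frac{i \sqrt{34}}{34}\right) = - \frac{334}{707} + \frac{2473 i \sqrt{34}}{34} \approx -0.47242 + 424.12 i$)
$T + F{\left(-54,24 \right)} = \left(- \frac{334}{707} + \frac{2473 i \sqrt{34}}{34}\right) + 0 = - \frac{334}{707} + \frac{2473 i \sqrt{34}}{34}$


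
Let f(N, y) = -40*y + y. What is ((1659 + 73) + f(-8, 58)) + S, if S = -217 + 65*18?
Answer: 423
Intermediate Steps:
f(N, y) = -39*y
S = 953 (S = -217 + 1170 = 953)
((1659 + 73) + f(-8, 58)) + S = ((1659 + 73) - 39*58) + 953 = (1732 - 2262) + 953 = -530 + 953 = 423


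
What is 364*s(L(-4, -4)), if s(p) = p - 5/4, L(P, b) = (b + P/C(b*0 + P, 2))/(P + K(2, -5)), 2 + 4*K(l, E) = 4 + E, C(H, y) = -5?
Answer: -19929/95 ≈ -209.78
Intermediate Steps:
K(l, E) = 1/2 + E/4 (K(l, E) = -1/2 + (4 + E)/4 = -1/2 + (1 + E/4) = 1/2 + E/4)
L(P, b) = (b - P/5)/(-3/4 + P) (L(P, b) = (b + P/(-5))/(P + (1/2 + (1/4)*(-5))) = (b + P*(-1/5))/(P + (1/2 - 5/4)) = (b - P/5)/(P - 3/4) = (b - P/5)/(-3/4 + P))
s(p) = -5/4 + p (s(p) = p - 5*1/4 = p - 5/4 = -5/4 + p)
364*s(L(-4, -4)) = 364*(-5/4 + 4*(-1*(-4) + 5*(-4))/(5*(-3 + 4*(-4)))) = 364*(-5/4 + 4*(4 - 20)/(5*(-3 - 16))) = 364*(-5/4 + (4/5)*(-16)/(-19)) = 364*(-5/4 + (4/5)*(-1/19)*(-16)) = 364*(-5/4 + 64/95) = 364*(-219/380) = -19929/95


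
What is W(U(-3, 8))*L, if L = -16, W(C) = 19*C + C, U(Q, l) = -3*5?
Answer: 4800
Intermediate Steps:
U(Q, l) = -15
W(C) = 20*C
W(U(-3, 8))*L = (20*(-15))*(-16) = -300*(-16) = 4800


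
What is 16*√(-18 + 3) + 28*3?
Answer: 84 + 16*I*√15 ≈ 84.0 + 61.968*I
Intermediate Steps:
16*√(-18 + 3) + 28*3 = 16*√(-15) + 84 = 16*(I*√15) + 84 = 16*I*√15 + 84 = 84 + 16*I*√15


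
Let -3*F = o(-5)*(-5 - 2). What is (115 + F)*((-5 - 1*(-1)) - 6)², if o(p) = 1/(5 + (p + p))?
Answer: 34360/3 ≈ 11453.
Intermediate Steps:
o(p) = 1/(5 + 2*p)
F = -7/15 (F = -(-5 - 2)/(3*(5 + 2*(-5))) = -(-7)/(3*(5 - 10)) = -(-7)/(3*(-5)) = -(-1)*(-7)/15 = -⅓*7/5 = -7/15 ≈ -0.46667)
(115 + F)*((-5 - 1*(-1)) - 6)² = (115 - 7/15)*((-5 - 1*(-1)) - 6)² = 1718*((-5 + 1) - 6)²/15 = 1718*(-4 - 6)²/15 = (1718/15)*(-10)² = (1718/15)*100 = 34360/3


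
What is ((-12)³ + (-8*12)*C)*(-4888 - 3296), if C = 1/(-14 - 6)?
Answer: 70513344/5 ≈ 1.4103e+7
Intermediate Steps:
C = -1/20 (C = 1/(-20) = -1/20 ≈ -0.050000)
((-12)³ + (-8*12)*C)*(-4888 - 3296) = ((-12)³ - 8*12*(-1/20))*(-4888 - 3296) = (-1728 - 96*(-1/20))*(-8184) = (-1728 + 24/5)*(-8184) = -8616/5*(-8184) = 70513344/5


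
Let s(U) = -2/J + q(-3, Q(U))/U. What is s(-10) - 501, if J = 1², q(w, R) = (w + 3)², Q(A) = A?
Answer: -503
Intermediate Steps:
q(w, R) = (3 + w)²
J = 1
s(U) = -2 (s(U) = -2/1 + (3 - 3)²/U = -2*1 + 0²/U = -2 + 0/U = -2 + 0 = -2)
s(-10) - 501 = -2 - 501 = -503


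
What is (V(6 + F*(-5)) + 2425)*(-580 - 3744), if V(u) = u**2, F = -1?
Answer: -11008904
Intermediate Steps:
(V(6 + F*(-5)) + 2425)*(-580 - 3744) = ((6 - 1*(-5))**2 + 2425)*(-580 - 3744) = ((6 + 5)**2 + 2425)*(-4324) = (11**2 + 2425)*(-4324) = (121 + 2425)*(-4324) = 2546*(-4324) = -11008904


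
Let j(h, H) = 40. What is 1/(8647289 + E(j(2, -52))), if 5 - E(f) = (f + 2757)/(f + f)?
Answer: 80/691780723 ≈ 1.1564e-7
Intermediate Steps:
E(f) = 5 - (2757 + f)/(2*f) (E(f) = 5 - (f + 2757)/(f + f) = 5 - (2757 + f)/(2*f))
1/(8647289 + E(j(2, -52))) = 1/(8647289 + (3/2)*(-919 + 3*40)/40) = 1/(8647289 + (3/2)*(1/40)*(-919 + 120)) = 1/(8647289 + (3/2)*(1/40)*(-799)) = 1/(8647289 - 2397/80) = 1/(691780723/80) = 80/691780723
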